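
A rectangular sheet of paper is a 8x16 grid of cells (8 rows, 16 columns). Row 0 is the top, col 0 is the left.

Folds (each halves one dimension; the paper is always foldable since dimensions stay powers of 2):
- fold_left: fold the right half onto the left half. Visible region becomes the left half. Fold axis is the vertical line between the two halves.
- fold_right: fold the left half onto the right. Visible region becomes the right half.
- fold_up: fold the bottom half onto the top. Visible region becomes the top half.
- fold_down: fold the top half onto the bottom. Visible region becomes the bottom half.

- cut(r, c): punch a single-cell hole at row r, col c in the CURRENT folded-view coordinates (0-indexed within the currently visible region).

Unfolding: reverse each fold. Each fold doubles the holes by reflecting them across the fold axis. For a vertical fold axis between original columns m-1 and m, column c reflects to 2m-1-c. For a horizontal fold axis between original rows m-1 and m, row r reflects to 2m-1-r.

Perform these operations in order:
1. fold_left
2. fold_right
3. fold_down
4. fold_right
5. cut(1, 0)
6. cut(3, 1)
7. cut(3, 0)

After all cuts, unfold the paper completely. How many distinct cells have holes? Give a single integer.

Answer: 48

Derivation:
Op 1 fold_left: fold axis v@8; visible region now rows[0,8) x cols[0,8) = 8x8
Op 2 fold_right: fold axis v@4; visible region now rows[0,8) x cols[4,8) = 8x4
Op 3 fold_down: fold axis h@4; visible region now rows[4,8) x cols[4,8) = 4x4
Op 4 fold_right: fold axis v@6; visible region now rows[4,8) x cols[6,8) = 4x2
Op 5 cut(1, 0): punch at orig (5,6); cuts so far [(5, 6)]; region rows[4,8) x cols[6,8) = 4x2
Op 6 cut(3, 1): punch at orig (7,7); cuts so far [(5, 6), (7, 7)]; region rows[4,8) x cols[6,8) = 4x2
Op 7 cut(3, 0): punch at orig (7,6); cuts so far [(5, 6), (7, 6), (7, 7)]; region rows[4,8) x cols[6,8) = 4x2
Unfold 1 (reflect across v@6): 6 holes -> [(5, 5), (5, 6), (7, 4), (7, 5), (7, 6), (7, 7)]
Unfold 2 (reflect across h@4): 12 holes -> [(0, 4), (0, 5), (0, 6), (0, 7), (2, 5), (2, 6), (5, 5), (5, 6), (7, 4), (7, 5), (7, 6), (7, 7)]
Unfold 3 (reflect across v@4): 24 holes -> [(0, 0), (0, 1), (0, 2), (0, 3), (0, 4), (0, 5), (0, 6), (0, 7), (2, 1), (2, 2), (2, 5), (2, 6), (5, 1), (5, 2), (5, 5), (5, 6), (7, 0), (7, 1), (7, 2), (7, 3), (7, 4), (7, 5), (7, 6), (7, 7)]
Unfold 4 (reflect across v@8): 48 holes -> [(0, 0), (0, 1), (0, 2), (0, 3), (0, 4), (0, 5), (0, 6), (0, 7), (0, 8), (0, 9), (0, 10), (0, 11), (0, 12), (0, 13), (0, 14), (0, 15), (2, 1), (2, 2), (2, 5), (2, 6), (2, 9), (2, 10), (2, 13), (2, 14), (5, 1), (5, 2), (5, 5), (5, 6), (5, 9), (5, 10), (5, 13), (5, 14), (7, 0), (7, 1), (7, 2), (7, 3), (7, 4), (7, 5), (7, 6), (7, 7), (7, 8), (7, 9), (7, 10), (7, 11), (7, 12), (7, 13), (7, 14), (7, 15)]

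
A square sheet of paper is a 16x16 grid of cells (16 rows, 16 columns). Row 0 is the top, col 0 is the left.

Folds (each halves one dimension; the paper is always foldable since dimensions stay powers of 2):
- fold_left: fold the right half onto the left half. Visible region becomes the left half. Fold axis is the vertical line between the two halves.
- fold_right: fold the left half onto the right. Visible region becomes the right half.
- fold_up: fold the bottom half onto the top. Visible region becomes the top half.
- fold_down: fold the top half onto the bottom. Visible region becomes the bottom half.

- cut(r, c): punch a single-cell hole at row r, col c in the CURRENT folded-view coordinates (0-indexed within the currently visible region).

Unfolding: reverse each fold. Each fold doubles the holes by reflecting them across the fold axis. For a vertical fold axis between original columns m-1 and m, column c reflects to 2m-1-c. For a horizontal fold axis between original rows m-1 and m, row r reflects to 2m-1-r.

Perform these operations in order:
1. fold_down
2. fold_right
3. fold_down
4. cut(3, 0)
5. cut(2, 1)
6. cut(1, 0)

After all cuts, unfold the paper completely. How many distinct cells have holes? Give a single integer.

Op 1 fold_down: fold axis h@8; visible region now rows[8,16) x cols[0,16) = 8x16
Op 2 fold_right: fold axis v@8; visible region now rows[8,16) x cols[8,16) = 8x8
Op 3 fold_down: fold axis h@12; visible region now rows[12,16) x cols[8,16) = 4x8
Op 4 cut(3, 0): punch at orig (15,8); cuts so far [(15, 8)]; region rows[12,16) x cols[8,16) = 4x8
Op 5 cut(2, 1): punch at orig (14,9); cuts so far [(14, 9), (15, 8)]; region rows[12,16) x cols[8,16) = 4x8
Op 6 cut(1, 0): punch at orig (13,8); cuts so far [(13, 8), (14, 9), (15, 8)]; region rows[12,16) x cols[8,16) = 4x8
Unfold 1 (reflect across h@12): 6 holes -> [(8, 8), (9, 9), (10, 8), (13, 8), (14, 9), (15, 8)]
Unfold 2 (reflect across v@8): 12 holes -> [(8, 7), (8, 8), (9, 6), (9, 9), (10, 7), (10, 8), (13, 7), (13, 8), (14, 6), (14, 9), (15, 7), (15, 8)]
Unfold 3 (reflect across h@8): 24 holes -> [(0, 7), (0, 8), (1, 6), (1, 9), (2, 7), (2, 8), (5, 7), (5, 8), (6, 6), (6, 9), (7, 7), (7, 8), (8, 7), (8, 8), (9, 6), (9, 9), (10, 7), (10, 8), (13, 7), (13, 8), (14, 6), (14, 9), (15, 7), (15, 8)]

Answer: 24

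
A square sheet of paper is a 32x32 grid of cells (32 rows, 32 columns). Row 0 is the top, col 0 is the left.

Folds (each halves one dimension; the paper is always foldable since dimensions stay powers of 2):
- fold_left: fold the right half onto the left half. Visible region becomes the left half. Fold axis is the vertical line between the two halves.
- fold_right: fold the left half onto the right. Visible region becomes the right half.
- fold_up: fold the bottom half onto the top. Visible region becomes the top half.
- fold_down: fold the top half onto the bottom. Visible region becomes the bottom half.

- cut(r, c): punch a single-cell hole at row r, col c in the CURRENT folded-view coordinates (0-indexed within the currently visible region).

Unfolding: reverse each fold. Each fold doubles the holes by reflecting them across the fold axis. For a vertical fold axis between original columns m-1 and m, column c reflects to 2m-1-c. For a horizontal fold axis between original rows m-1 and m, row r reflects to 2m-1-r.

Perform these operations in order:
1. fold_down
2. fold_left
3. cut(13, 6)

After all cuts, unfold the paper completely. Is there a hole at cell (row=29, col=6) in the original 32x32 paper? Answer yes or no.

Op 1 fold_down: fold axis h@16; visible region now rows[16,32) x cols[0,32) = 16x32
Op 2 fold_left: fold axis v@16; visible region now rows[16,32) x cols[0,16) = 16x16
Op 3 cut(13, 6): punch at orig (29,6); cuts so far [(29, 6)]; region rows[16,32) x cols[0,16) = 16x16
Unfold 1 (reflect across v@16): 2 holes -> [(29, 6), (29, 25)]
Unfold 2 (reflect across h@16): 4 holes -> [(2, 6), (2, 25), (29, 6), (29, 25)]
Holes: [(2, 6), (2, 25), (29, 6), (29, 25)]

Answer: yes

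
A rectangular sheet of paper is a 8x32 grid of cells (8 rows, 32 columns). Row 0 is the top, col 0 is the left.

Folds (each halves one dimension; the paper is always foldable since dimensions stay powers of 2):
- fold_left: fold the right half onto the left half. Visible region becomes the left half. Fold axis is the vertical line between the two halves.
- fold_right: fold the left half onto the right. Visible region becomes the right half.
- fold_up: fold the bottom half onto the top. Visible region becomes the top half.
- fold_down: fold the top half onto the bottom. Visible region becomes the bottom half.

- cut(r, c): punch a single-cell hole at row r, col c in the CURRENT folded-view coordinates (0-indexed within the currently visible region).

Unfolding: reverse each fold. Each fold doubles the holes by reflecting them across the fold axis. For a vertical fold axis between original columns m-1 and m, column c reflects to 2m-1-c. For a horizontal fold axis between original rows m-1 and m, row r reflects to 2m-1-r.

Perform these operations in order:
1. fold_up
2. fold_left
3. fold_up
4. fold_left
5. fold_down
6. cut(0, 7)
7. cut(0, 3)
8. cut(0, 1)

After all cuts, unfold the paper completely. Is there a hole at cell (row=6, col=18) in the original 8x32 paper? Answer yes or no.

Answer: no

Derivation:
Op 1 fold_up: fold axis h@4; visible region now rows[0,4) x cols[0,32) = 4x32
Op 2 fold_left: fold axis v@16; visible region now rows[0,4) x cols[0,16) = 4x16
Op 3 fold_up: fold axis h@2; visible region now rows[0,2) x cols[0,16) = 2x16
Op 4 fold_left: fold axis v@8; visible region now rows[0,2) x cols[0,8) = 2x8
Op 5 fold_down: fold axis h@1; visible region now rows[1,2) x cols[0,8) = 1x8
Op 6 cut(0, 7): punch at orig (1,7); cuts so far [(1, 7)]; region rows[1,2) x cols[0,8) = 1x8
Op 7 cut(0, 3): punch at orig (1,3); cuts so far [(1, 3), (1, 7)]; region rows[1,2) x cols[0,8) = 1x8
Op 8 cut(0, 1): punch at orig (1,1); cuts so far [(1, 1), (1, 3), (1, 7)]; region rows[1,2) x cols[0,8) = 1x8
Unfold 1 (reflect across h@1): 6 holes -> [(0, 1), (0, 3), (0, 7), (1, 1), (1, 3), (1, 7)]
Unfold 2 (reflect across v@8): 12 holes -> [(0, 1), (0, 3), (0, 7), (0, 8), (0, 12), (0, 14), (1, 1), (1, 3), (1, 7), (1, 8), (1, 12), (1, 14)]
Unfold 3 (reflect across h@2): 24 holes -> [(0, 1), (0, 3), (0, 7), (0, 8), (0, 12), (0, 14), (1, 1), (1, 3), (1, 7), (1, 8), (1, 12), (1, 14), (2, 1), (2, 3), (2, 7), (2, 8), (2, 12), (2, 14), (3, 1), (3, 3), (3, 7), (3, 8), (3, 12), (3, 14)]
Unfold 4 (reflect across v@16): 48 holes -> [(0, 1), (0, 3), (0, 7), (0, 8), (0, 12), (0, 14), (0, 17), (0, 19), (0, 23), (0, 24), (0, 28), (0, 30), (1, 1), (1, 3), (1, 7), (1, 8), (1, 12), (1, 14), (1, 17), (1, 19), (1, 23), (1, 24), (1, 28), (1, 30), (2, 1), (2, 3), (2, 7), (2, 8), (2, 12), (2, 14), (2, 17), (2, 19), (2, 23), (2, 24), (2, 28), (2, 30), (3, 1), (3, 3), (3, 7), (3, 8), (3, 12), (3, 14), (3, 17), (3, 19), (3, 23), (3, 24), (3, 28), (3, 30)]
Unfold 5 (reflect across h@4): 96 holes -> [(0, 1), (0, 3), (0, 7), (0, 8), (0, 12), (0, 14), (0, 17), (0, 19), (0, 23), (0, 24), (0, 28), (0, 30), (1, 1), (1, 3), (1, 7), (1, 8), (1, 12), (1, 14), (1, 17), (1, 19), (1, 23), (1, 24), (1, 28), (1, 30), (2, 1), (2, 3), (2, 7), (2, 8), (2, 12), (2, 14), (2, 17), (2, 19), (2, 23), (2, 24), (2, 28), (2, 30), (3, 1), (3, 3), (3, 7), (3, 8), (3, 12), (3, 14), (3, 17), (3, 19), (3, 23), (3, 24), (3, 28), (3, 30), (4, 1), (4, 3), (4, 7), (4, 8), (4, 12), (4, 14), (4, 17), (4, 19), (4, 23), (4, 24), (4, 28), (4, 30), (5, 1), (5, 3), (5, 7), (5, 8), (5, 12), (5, 14), (5, 17), (5, 19), (5, 23), (5, 24), (5, 28), (5, 30), (6, 1), (6, 3), (6, 7), (6, 8), (6, 12), (6, 14), (6, 17), (6, 19), (6, 23), (6, 24), (6, 28), (6, 30), (7, 1), (7, 3), (7, 7), (7, 8), (7, 12), (7, 14), (7, 17), (7, 19), (7, 23), (7, 24), (7, 28), (7, 30)]
Holes: [(0, 1), (0, 3), (0, 7), (0, 8), (0, 12), (0, 14), (0, 17), (0, 19), (0, 23), (0, 24), (0, 28), (0, 30), (1, 1), (1, 3), (1, 7), (1, 8), (1, 12), (1, 14), (1, 17), (1, 19), (1, 23), (1, 24), (1, 28), (1, 30), (2, 1), (2, 3), (2, 7), (2, 8), (2, 12), (2, 14), (2, 17), (2, 19), (2, 23), (2, 24), (2, 28), (2, 30), (3, 1), (3, 3), (3, 7), (3, 8), (3, 12), (3, 14), (3, 17), (3, 19), (3, 23), (3, 24), (3, 28), (3, 30), (4, 1), (4, 3), (4, 7), (4, 8), (4, 12), (4, 14), (4, 17), (4, 19), (4, 23), (4, 24), (4, 28), (4, 30), (5, 1), (5, 3), (5, 7), (5, 8), (5, 12), (5, 14), (5, 17), (5, 19), (5, 23), (5, 24), (5, 28), (5, 30), (6, 1), (6, 3), (6, 7), (6, 8), (6, 12), (6, 14), (6, 17), (6, 19), (6, 23), (6, 24), (6, 28), (6, 30), (7, 1), (7, 3), (7, 7), (7, 8), (7, 12), (7, 14), (7, 17), (7, 19), (7, 23), (7, 24), (7, 28), (7, 30)]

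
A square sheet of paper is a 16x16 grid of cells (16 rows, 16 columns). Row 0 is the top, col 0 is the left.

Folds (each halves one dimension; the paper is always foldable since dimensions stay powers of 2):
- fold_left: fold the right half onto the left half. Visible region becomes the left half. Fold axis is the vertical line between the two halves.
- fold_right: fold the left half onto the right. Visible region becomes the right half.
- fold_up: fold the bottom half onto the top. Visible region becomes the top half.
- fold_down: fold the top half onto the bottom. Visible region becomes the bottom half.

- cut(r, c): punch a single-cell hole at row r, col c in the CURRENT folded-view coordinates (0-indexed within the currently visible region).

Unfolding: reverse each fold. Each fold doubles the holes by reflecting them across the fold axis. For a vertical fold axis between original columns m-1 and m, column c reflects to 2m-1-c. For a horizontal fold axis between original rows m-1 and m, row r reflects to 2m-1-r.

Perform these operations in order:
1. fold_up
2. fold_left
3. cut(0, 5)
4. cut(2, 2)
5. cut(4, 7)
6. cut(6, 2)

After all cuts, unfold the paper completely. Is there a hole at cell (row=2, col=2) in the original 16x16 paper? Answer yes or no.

Answer: yes

Derivation:
Op 1 fold_up: fold axis h@8; visible region now rows[0,8) x cols[0,16) = 8x16
Op 2 fold_left: fold axis v@8; visible region now rows[0,8) x cols[0,8) = 8x8
Op 3 cut(0, 5): punch at orig (0,5); cuts so far [(0, 5)]; region rows[0,8) x cols[0,8) = 8x8
Op 4 cut(2, 2): punch at orig (2,2); cuts so far [(0, 5), (2, 2)]; region rows[0,8) x cols[0,8) = 8x8
Op 5 cut(4, 7): punch at orig (4,7); cuts so far [(0, 5), (2, 2), (4, 7)]; region rows[0,8) x cols[0,8) = 8x8
Op 6 cut(6, 2): punch at orig (6,2); cuts so far [(0, 5), (2, 2), (4, 7), (6, 2)]; region rows[0,8) x cols[0,8) = 8x8
Unfold 1 (reflect across v@8): 8 holes -> [(0, 5), (0, 10), (2, 2), (2, 13), (4, 7), (4, 8), (6, 2), (6, 13)]
Unfold 2 (reflect across h@8): 16 holes -> [(0, 5), (0, 10), (2, 2), (2, 13), (4, 7), (4, 8), (6, 2), (6, 13), (9, 2), (9, 13), (11, 7), (11, 8), (13, 2), (13, 13), (15, 5), (15, 10)]
Holes: [(0, 5), (0, 10), (2, 2), (2, 13), (4, 7), (4, 8), (6, 2), (6, 13), (9, 2), (9, 13), (11, 7), (11, 8), (13, 2), (13, 13), (15, 5), (15, 10)]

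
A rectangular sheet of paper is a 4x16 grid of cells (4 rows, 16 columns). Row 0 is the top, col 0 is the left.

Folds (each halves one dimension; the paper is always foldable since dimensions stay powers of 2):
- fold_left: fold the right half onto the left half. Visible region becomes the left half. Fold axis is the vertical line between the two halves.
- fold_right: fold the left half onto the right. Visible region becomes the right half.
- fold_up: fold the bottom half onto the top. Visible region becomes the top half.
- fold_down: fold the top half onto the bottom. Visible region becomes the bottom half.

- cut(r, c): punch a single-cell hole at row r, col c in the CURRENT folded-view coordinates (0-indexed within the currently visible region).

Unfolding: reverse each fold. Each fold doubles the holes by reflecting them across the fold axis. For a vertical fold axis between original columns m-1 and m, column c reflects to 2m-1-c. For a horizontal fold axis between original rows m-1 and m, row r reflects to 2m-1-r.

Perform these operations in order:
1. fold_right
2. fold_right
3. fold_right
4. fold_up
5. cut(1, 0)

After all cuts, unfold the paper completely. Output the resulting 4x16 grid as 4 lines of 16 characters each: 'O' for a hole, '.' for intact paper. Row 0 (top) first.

Answer: ................
.OO..OO..OO..OO.
.OO..OO..OO..OO.
................

Derivation:
Op 1 fold_right: fold axis v@8; visible region now rows[0,4) x cols[8,16) = 4x8
Op 2 fold_right: fold axis v@12; visible region now rows[0,4) x cols[12,16) = 4x4
Op 3 fold_right: fold axis v@14; visible region now rows[0,4) x cols[14,16) = 4x2
Op 4 fold_up: fold axis h@2; visible region now rows[0,2) x cols[14,16) = 2x2
Op 5 cut(1, 0): punch at orig (1,14); cuts so far [(1, 14)]; region rows[0,2) x cols[14,16) = 2x2
Unfold 1 (reflect across h@2): 2 holes -> [(1, 14), (2, 14)]
Unfold 2 (reflect across v@14): 4 holes -> [(1, 13), (1, 14), (2, 13), (2, 14)]
Unfold 3 (reflect across v@12): 8 holes -> [(1, 9), (1, 10), (1, 13), (1, 14), (2, 9), (2, 10), (2, 13), (2, 14)]
Unfold 4 (reflect across v@8): 16 holes -> [(1, 1), (1, 2), (1, 5), (1, 6), (1, 9), (1, 10), (1, 13), (1, 14), (2, 1), (2, 2), (2, 5), (2, 6), (2, 9), (2, 10), (2, 13), (2, 14)]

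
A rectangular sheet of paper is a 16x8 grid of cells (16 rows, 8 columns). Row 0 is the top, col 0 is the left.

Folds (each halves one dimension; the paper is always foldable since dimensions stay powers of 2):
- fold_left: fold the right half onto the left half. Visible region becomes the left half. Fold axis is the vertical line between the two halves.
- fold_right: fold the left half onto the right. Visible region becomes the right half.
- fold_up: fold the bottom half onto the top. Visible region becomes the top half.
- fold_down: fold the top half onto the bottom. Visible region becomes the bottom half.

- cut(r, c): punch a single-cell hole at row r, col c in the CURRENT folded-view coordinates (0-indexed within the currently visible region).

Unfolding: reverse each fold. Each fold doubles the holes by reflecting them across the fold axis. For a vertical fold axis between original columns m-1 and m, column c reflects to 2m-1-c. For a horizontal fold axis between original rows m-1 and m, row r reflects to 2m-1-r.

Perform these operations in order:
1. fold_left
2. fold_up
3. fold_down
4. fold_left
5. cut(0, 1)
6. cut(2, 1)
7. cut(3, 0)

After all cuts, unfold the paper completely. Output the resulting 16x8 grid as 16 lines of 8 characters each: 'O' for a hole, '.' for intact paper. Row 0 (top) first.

Answer: O..OO..O
.OO..OO.
........
.OO..OO.
.OO..OO.
........
.OO..OO.
O..OO..O
O..OO..O
.OO..OO.
........
.OO..OO.
.OO..OO.
........
.OO..OO.
O..OO..O

Derivation:
Op 1 fold_left: fold axis v@4; visible region now rows[0,16) x cols[0,4) = 16x4
Op 2 fold_up: fold axis h@8; visible region now rows[0,8) x cols[0,4) = 8x4
Op 3 fold_down: fold axis h@4; visible region now rows[4,8) x cols[0,4) = 4x4
Op 4 fold_left: fold axis v@2; visible region now rows[4,8) x cols[0,2) = 4x2
Op 5 cut(0, 1): punch at orig (4,1); cuts so far [(4, 1)]; region rows[4,8) x cols[0,2) = 4x2
Op 6 cut(2, 1): punch at orig (6,1); cuts so far [(4, 1), (6, 1)]; region rows[4,8) x cols[0,2) = 4x2
Op 7 cut(3, 0): punch at orig (7,0); cuts so far [(4, 1), (6, 1), (7, 0)]; region rows[4,8) x cols[0,2) = 4x2
Unfold 1 (reflect across v@2): 6 holes -> [(4, 1), (4, 2), (6, 1), (6, 2), (7, 0), (7, 3)]
Unfold 2 (reflect across h@4): 12 holes -> [(0, 0), (0, 3), (1, 1), (1, 2), (3, 1), (3, 2), (4, 1), (4, 2), (6, 1), (6, 2), (7, 0), (7, 3)]
Unfold 3 (reflect across h@8): 24 holes -> [(0, 0), (0, 3), (1, 1), (1, 2), (3, 1), (3, 2), (4, 1), (4, 2), (6, 1), (6, 2), (7, 0), (7, 3), (8, 0), (8, 3), (9, 1), (9, 2), (11, 1), (11, 2), (12, 1), (12, 2), (14, 1), (14, 2), (15, 0), (15, 3)]
Unfold 4 (reflect across v@4): 48 holes -> [(0, 0), (0, 3), (0, 4), (0, 7), (1, 1), (1, 2), (1, 5), (1, 6), (3, 1), (3, 2), (3, 5), (3, 6), (4, 1), (4, 2), (4, 5), (4, 6), (6, 1), (6, 2), (6, 5), (6, 6), (7, 0), (7, 3), (7, 4), (7, 7), (8, 0), (8, 3), (8, 4), (8, 7), (9, 1), (9, 2), (9, 5), (9, 6), (11, 1), (11, 2), (11, 5), (11, 6), (12, 1), (12, 2), (12, 5), (12, 6), (14, 1), (14, 2), (14, 5), (14, 6), (15, 0), (15, 3), (15, 4), (15, 7)]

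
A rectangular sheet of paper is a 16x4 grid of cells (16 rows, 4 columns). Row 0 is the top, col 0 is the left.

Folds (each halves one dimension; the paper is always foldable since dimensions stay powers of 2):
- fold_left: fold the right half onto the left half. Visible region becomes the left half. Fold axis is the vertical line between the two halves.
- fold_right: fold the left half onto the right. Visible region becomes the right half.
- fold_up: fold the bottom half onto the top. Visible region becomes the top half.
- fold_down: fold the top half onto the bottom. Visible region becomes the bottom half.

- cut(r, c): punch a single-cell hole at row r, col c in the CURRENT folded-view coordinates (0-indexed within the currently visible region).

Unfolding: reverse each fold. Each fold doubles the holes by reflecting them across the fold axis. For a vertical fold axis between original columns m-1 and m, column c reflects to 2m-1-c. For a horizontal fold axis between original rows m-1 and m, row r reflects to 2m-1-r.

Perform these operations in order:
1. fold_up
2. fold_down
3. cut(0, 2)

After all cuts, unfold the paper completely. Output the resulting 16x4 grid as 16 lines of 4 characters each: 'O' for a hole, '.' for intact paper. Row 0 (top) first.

Answer: ....
....
....
..O.
..O.
....
....
....
....
....
....
..O.
..O.
....
....
....

Derivation:
Op 1 fold_up: fold axis h@8; visible region now rows[0,8) x cols[0,4) = 8x4
Op 2 fold_down: fold axis h@4; visible region now rows[4,8) x cols[0,4) = 4x4
Op 3 cut(0, 2): punch at orig (4,2); cuts so far [(4, 2)]; region rows[4,8) x cols[0,4) = 4x4
Unfold 1 (reflect across h@4): 2 holes -> [(3, 2), (4, 2)]
Unfold 2 (reflect across h@8): 4 holes -> [(3, 2), (4, 2), (11, 2), (12, 2)]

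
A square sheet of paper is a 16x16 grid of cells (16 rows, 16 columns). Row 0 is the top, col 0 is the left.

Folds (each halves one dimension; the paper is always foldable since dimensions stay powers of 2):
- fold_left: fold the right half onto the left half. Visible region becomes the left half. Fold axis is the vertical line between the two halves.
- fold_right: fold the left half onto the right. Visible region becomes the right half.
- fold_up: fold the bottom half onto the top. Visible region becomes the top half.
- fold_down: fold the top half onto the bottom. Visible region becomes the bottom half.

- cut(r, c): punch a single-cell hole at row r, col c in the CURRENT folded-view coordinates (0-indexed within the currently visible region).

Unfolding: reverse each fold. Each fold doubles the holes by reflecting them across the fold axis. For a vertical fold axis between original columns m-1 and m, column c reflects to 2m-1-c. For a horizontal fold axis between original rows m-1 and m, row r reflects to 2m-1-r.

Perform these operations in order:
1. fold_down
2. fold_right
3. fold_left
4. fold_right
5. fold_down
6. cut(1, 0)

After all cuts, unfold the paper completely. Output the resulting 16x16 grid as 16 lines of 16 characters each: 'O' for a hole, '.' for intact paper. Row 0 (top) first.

Op 1 fold_down: fold axis h@8; visible region now rows[8,16) x cols[0,16) = 8x16
Op 2 fold_right: fold axis v@8; visible region now rows[8,16) x cols[8,16) = 8x8
Op 3 fold_left: fold axis v@12; visible region now rows[8,16) x cols[8,12) = 8x4
Op 4 fold_right: fold axis v@10; visible region now rows[8,16) x cols[10,12) = 8x2
Op 5 fold_down: fold axis h@12; visible region now rows[12,16) x cols[10,12) = 4x2
Op 6 cut(1, 0): punch at orig (13,10); cuts so far [(13, 10)]; region rows[12,16) x cols[10,12) = 4x2
Unfold 1 (reflect across h@12): 2 holes -> [(10, 10), (13, 10)]
Unfold 2 (reflect across v@10): 4 holes -> [(10, 9), (10, 10), (13, 9), (13, 10)]
Unfold 3 (reflect across v@12): 8 holes -> [(10, 9), (10, 10), (10, 13), (10, 14), (13, 9), (13, 10), (13, 13), (13, 14)]
Unfold 4 (reflect across v@8): 16 holes -> [(10, 1), (10, 2), (10, 5), (10, 6), (10, 9), (10, 10), (10, 13), (10, 14), (13, 1), (13, 2), (13, 5), (13, 6), (13, 9), (13, 10), (13, 13), (13, 14)]
Unfold 5 (reflect across h@8): 32 holes -> [(2, 1), (2, 2), (2, 5), (2, 6), (2, 9), (2, 10), (2, 13), (2, 14), (5, 1), (5, 2), (5, 5), (5, 6), (5, 9), (5, 10), (5, 13), (5, 14), (10, 1), (10, 2), (10, 5), (10, 6), (10, 9), (10, 10), (10, 13), (10, 14), (13, 1), (13, 2), (13, 5), (13, 6), (13, 9), (13, 10), (13, 13), (13, 14)]

Answer: ................
................
.OO..OO..OO..OO.
................
................
.OO..OO..OO..OO.
................
................
................
................
.OO..OO..OO..OO.
................
................
.OO..OO..OO..OO.
................
................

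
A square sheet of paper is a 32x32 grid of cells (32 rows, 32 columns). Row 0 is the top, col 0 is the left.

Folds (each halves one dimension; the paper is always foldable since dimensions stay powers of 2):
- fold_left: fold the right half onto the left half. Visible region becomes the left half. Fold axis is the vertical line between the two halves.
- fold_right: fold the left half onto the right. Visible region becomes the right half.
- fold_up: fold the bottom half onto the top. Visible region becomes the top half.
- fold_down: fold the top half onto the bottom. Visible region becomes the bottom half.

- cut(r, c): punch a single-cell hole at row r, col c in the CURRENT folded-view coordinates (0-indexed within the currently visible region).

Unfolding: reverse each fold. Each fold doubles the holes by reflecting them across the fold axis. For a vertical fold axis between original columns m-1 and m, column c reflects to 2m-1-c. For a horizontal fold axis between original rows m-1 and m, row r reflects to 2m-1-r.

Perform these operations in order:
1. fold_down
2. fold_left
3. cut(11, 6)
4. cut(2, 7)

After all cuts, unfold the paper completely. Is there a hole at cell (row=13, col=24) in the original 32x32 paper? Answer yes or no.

Op 1 fold_down: fold axis h@16; visible region now rows[16,32) x cols[0,32) = 16x32
Op 2 fold_left: fold axis v@16; visible region now rows[16,32) x cols[0,16) = 16x16
Op 3 cut(11, 6): punch at orig (27,6); cuts so far [(27, 6)]; region rows[16,32) x cols[0,16) = 16x16
Op 4 cut(2, 7): punch at orig (18,7); cuts so far [(18, 7), (27, 6)]; region rows[16,32) x cols[0,16) = 16x16
Unfold 1 (reflect across v@16): 4 holes -> [(18, 7), (18, 24), (27, 6), (27, 25)]
Unfold 2 (reflect across h@16): 8 holes -> [(4, 6), (4, 25), (13, 7), (13, 24), (18, 7), (18, 24), (27, 6), (27, 25)]
Holes: [(4, 6), (4, 25), (13, 7), (13, 24), (18, 7), (18, 24), (27, 6), (27, 25)]

Answer: yes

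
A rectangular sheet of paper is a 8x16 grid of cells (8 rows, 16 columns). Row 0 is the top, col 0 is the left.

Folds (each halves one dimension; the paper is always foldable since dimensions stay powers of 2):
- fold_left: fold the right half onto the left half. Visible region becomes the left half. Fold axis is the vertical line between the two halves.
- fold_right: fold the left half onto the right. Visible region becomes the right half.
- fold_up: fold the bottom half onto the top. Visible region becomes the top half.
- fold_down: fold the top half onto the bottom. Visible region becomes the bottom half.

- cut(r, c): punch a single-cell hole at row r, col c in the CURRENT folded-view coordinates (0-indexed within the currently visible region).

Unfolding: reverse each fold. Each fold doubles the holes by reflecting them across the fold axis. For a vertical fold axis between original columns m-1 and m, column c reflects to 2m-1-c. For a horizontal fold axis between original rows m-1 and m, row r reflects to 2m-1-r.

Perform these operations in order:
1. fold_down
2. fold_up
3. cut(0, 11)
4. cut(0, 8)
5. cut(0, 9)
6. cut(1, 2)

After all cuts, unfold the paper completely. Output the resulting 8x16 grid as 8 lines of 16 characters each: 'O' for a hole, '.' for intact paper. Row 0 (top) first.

Answer: ........OO.O....
..O.............
..O.............
........OO.O....
........OO.O....
..O.............
..O.............
........OO.O....

Derivation:
Op 1 fold_down: fold axis h@4; visible region now rows[4,8) x cols[0,16) = 4x16
Op 2 fold_up: fold axis h@6; visible region now rows[4,6) x cols[0,16) = 2x16
Op 3 cut(0, 11): punch at orig (4,11); cuts so far [(4, 11)]; region rows[4,6) x cols[0,16) = 2x16
Op 4 cut(0, 8): punch at orig (4,8); cuts so far [(4, 8), (4, 11)]; region rows[4,6) x cols[0,16) = 2x16
Op 5 cut(0, 9): punch at orig (4,9); cuts so far [(4, 8), (4, 9), (4, 11)]; region rows[4,6) x cols[0,16) = 2x16
Op 6 cut(1, 2): punch at orig (5,2); cuts so far [(4, 8), (4, 9), (4, 11), (5, 2)]; region rows[4,6) x cols[0,16) = 2x16
Unfold 1 (reflect across h@6): 8 holes -> [(4, 8), (4, 9), (4, 11), (5, 2), (6, 2), (7, 8), (7, 9), (7, 11)]
Unfold 2 (reflect across h@4): 16 holes -> [(0, 8), (0, 9), (0, 11), (1, 2), (2, 2), (3, 8), (3, 9), (3, 11), (4, 8), (4, 9), (4, 11), (5, 2), (6, 2), (7, 8), (7, 9), (7, 11)]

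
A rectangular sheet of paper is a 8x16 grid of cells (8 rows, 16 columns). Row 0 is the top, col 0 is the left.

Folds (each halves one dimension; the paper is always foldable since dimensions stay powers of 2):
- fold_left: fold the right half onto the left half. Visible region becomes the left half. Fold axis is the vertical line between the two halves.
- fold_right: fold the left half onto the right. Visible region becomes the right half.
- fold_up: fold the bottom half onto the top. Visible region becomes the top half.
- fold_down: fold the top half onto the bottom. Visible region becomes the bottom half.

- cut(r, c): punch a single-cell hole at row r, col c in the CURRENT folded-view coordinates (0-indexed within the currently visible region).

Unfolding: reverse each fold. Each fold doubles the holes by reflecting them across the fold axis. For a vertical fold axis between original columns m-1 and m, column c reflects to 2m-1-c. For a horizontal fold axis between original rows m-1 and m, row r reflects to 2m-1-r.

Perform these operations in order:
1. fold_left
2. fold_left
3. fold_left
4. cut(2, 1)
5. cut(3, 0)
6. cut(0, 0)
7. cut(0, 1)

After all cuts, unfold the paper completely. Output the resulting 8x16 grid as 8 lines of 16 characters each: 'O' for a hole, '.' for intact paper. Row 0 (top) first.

Op 1 fold_left: fold axis v@8; visible region now rows[0,8) x cols[0,8) = 8x8
Op 2 fold_left: fold axis v@4; visible region now rows[0,8) x cols[0,4) = 8x4
Op 3 fold_left: fold axis v@2; visible region now rows[0,8) x cols[0,2) = 8x2
Op 4 cut(2, 1): punch at orig (2,1); cuts so far [(2, 1)]; region rows[0,8) x cols[0,2) = 8x2
Op 5 cut(3, 0): punch at orig (3,0); cuts so far [(2, 1), (3, 0)]; region rows[0,8) x cols[0,2) = 8x2
Op 6 cut(0, 0): punch at orig (0,0); cuts so far [(0, 0), (2, 1), (3, 0)]; region rows[0,8) x cols[0,2) = 8x2
Op 7 cut(0, 1): punch at orig (0,1); cuts so far [(0, 0), (0, 1), (2, 1), (3, 0)]; region rows[0,8) x cols[0,2) = 8x2
Unfold 1 (reflect across v@2): 8 holes -> [(0, 0), (0, 1), (0, 2), (0, 3), (2, 1), (2, 2), (3, 0), (3, 3)]
Unfold 2 (reflect across v@4): 16 holes -> [(0, 0), (0, 1), (0, 2), (0, 3), (0, 4), (0, 5), (0, 6), (0, 7), (2, 1), (2, 2), (2, 5), (2, 6), (3, 0), (3, 3), (3, 4), (3, 7)]
Unfold 3 (reflect across v@8): 32 holes -> [(0, 0), (0, 1), (0, 2), (0, 3), (0, 4), (0, 5), (0, 6), (0, 7), (0, 8), (0, 9), (0, 10), (0, 11), (0, 12), (0, 13), (0, 14), (0, 15), (2, 1), (2, 2), (2, 5), (2, 6), (2, 9), (2, 10), (2, 13), (2, 14), (3, 0), (3, 3), (3, 4), (3, 7), (3, 8), (3, 11), (3, 12), (3, 15)]

Answer: OOOOOOOOOOOOOOOO
................
.OO..OO..OO..OO.
O..OO..OO..OO..O
................
................
................
................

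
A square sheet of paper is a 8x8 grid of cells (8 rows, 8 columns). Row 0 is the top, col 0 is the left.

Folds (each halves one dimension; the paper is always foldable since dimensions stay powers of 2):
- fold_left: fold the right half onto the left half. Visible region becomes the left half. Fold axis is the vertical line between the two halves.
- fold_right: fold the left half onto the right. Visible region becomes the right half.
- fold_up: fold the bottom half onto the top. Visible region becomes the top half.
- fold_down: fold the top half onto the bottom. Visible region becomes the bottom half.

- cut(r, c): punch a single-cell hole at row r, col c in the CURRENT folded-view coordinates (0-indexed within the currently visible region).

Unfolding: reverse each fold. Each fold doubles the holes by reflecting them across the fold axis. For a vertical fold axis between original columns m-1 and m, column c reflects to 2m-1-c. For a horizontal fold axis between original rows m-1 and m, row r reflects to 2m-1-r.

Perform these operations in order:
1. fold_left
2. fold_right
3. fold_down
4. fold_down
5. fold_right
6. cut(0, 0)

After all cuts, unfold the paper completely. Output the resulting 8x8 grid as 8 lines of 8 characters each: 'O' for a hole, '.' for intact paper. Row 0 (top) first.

Answer: ........
OOOOOOOO
OOOOOOOO
........
........
OOOOOOOO
OOOOOOOO
........

Derivation:
Op 1 fold_left: fold axis v@4; visible region now rows[0,8) x cols[0,4) = 8x4
Op 2 fold_right: fold axis v@2; visible region now rows[0,8) x cols[2,4) = 8x2
Op 3 fold_down: fold axis h@4; visible region now rows[4,8) x cols[2,4) = 4x2
Op 4 fold_down: fold axis h@6; visible region now rows[6,8) x cols[2,4) = 2x2
Op 5 fold_right: fold axis v@3; visible region now rows[6,8) x cols[3,4) = 2x1
Op 6 cut(0, 0): punch at orig (6,3); cuts so far [(6, 3)]; region rows[6,8) x cols[3,4) = 2x1
Unfold 1 (reflect across v@3): 2 holes -> [(6, 2), (6, 3)]
Unfold 2 (reflect across h@6): 4 holes -> [(5, 2), (5, 3), (6, 2), (6, 3)]
Unfold 3 (reflect across h@4): 8 holes -> [(1, 2), (1, 3), (2, 2), (2, 3), (5, 2), (5, 3), (6, 2), (6, 3)]
Unfold 4 (reflect across v@2): 16 holes -> [(1, 0), (1, 1), (1, 2), (1, 3), (2, 0), (2, 1), (2, 2), (2, 3), (5, 0), (5, 1), (5, 2), (5, 3), (6, 0), (6, 1), (6, 2), (6, 3)]
Unfold 5 (reflect across v@4): 32 holes -> [(1, 0), (1, 1), (1, 2), (1, 3), (1, 4), (1, 5), (1, 6), (1, 7), (2, 0), (2, 1), (2, 2), (2, 3), (2, 4), (2, 5), (2, 6), (2, 7), (5, 0), (5, 1), (5, 2), (5, 3), (5, 4), (5, 5), (5, 6), (5, 7), (6, 0), (6, 1), (6, 2), (6, 3), (6, 4), (6, 5), (6, 6), (6, 7)]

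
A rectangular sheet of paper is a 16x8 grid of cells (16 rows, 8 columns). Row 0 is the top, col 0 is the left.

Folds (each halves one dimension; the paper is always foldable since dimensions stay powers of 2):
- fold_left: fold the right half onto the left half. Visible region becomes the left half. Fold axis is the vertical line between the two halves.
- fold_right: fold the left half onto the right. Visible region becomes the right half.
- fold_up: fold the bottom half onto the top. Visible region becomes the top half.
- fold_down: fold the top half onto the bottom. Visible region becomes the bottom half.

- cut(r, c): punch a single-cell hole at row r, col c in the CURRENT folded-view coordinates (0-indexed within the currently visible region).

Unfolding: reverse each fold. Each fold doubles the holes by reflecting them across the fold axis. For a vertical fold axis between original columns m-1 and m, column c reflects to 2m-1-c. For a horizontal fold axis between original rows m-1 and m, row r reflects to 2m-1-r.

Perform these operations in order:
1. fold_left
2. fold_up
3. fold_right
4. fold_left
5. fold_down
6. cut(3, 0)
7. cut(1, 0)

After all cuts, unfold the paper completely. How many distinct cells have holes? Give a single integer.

Op 1 fold_left: fold axis v@4; visible region now rows[0,16) x cols[0,4) = 16x4
Op 2 fold_up: fold axis h@8; visible region now rows[0,8) x cols[0,4) = 8x4
Op 3 fold_right: fold axis v@2; visible region now rows[0,8) x cols[2,4) = 8x2
Op 4 fold_left: fold axis v@3; visible region now rows[0,8) x cols[2,3) = 8x1
Op 5 fold_down: fold axis h@4; visible region now rows[4,8) x cols[2,3) = 4x1
Op 6 cut(3, 0): punch at orig (7,2); cuts so far [(7, 2)]; region rows[4,8) x cols[2,3) = 4x1
Op 7 cut(1, 0): punch at orig (5,2); cuts so far [(5, 2), (7, 2)]; region rows[4,8) x cols[2,3) = 4x1
Unfold 1 (reflect across h@4): 4 holes -> [(0, 2), (2, 2), (5, 2), (7, 2)]
Unfold 2 (reflect across v@3): 8 holes -> [(0, 2), (0, 3), (2, 2), (2, 3), (5, 2), (5, 3), (7, 2), (7, 3)]
Unfold 3 (reflect across v@2): 16 holes -> [(0, 0), (0, 1), (0, 2), (0, 3), (2, 0), (2, 1), (2, 2), (2, 3), (5, 0), (5, 1), (5, 2), (5, 3), (7, 0), (7, 1), (7, 2), (7, 3)]
Unfold 4 (reflect across h@8): 32 holes -> [(0, 0), (0, 1), (0, 2), (0, 3), (2, 0), (2, 1), (2, 2), (2, 3), (5, 0), (5, 1), (5, 2), (5, 3), (7, 0), (7, 1), (7, 2), (7, 3), (8, 0), (8, 1), (8, 2), (8, 3), (10, 0), (10, 1), (10, 2), (10, 3), (13, 0), (13, 1), (13, 2), (13, 3), (15, 0), (15, 1), (15, 2), (15, 3)]
Unfold 5 (reflect across v@4): 64 holes -> [(0, 0), (0, 1), (0, 2), (0, 3), (0, 4), (0, 5), (0, 6), (0, 7), (2, 0), (2, 1), (2, 2), (2, 3), (2, 4), (2, 5), (2, 6), (2, 7), (5, 0), (5, 1), (5, 2), (5, 3), (5, 4), (5, 5), (5, 6), (5, 7), (7, 0), (7, 1), (7, 2), (7, 3), (7, 4), (7, 5), (7, 6), (7, 7), (8, 0), (8, 1), (8, 2), (8, 3), (8, 4), (8, 5), (8, 6), (8, 7), (10, 0), (10, 1), (10, 2), (10, 3), (10, 4), (10, 5), (10, 6), (10, 7), (13, 0), (13, 1), (13, 2), (13, 3), (13, 4), (13, 5), (13, 6), (13, 7), (15, 0), (15, 1), (15, 2), (15, 3), (15, 4), (15, 5), (15, 6), (15, 7)]

Answer: 64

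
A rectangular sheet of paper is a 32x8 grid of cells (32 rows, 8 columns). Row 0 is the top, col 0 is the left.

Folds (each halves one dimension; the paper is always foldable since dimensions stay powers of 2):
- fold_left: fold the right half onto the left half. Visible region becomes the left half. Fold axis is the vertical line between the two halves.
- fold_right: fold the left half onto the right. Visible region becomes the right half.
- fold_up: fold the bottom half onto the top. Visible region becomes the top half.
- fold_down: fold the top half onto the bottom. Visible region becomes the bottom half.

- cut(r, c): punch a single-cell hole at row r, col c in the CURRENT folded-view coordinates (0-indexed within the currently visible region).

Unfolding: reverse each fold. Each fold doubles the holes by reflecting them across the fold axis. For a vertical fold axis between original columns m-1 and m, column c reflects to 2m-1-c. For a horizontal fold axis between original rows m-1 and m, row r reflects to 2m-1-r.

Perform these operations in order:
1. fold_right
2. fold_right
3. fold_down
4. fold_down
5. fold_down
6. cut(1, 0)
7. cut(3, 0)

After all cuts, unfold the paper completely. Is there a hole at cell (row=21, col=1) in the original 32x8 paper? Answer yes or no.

Op 1 fold_right: fold axis v@4; visible region now rows[0,32) x cols[4,8) = 32x4
Op 2 fold_right: fold axis v@6; visible region now rows[0,32) x cols[6,8) = 32x2
Op 3 fold_down: fold axis h@16; visible region now rows[16,32) x cols[6,8) = 16x2
Op 4 fold_down: fold axis h@24; visible region now rows[24,32) x cols[6,8) = 8x2
Op 5 fold_down: fold axis h@28; visible region now rows[28,32) x cols[6,8) = 4x2
Op 6 cut(1, 0): punch at orig (29,6); cuts so far [(29, 6)]; region rows[28,32) x cols[6,8) = 4x2
Op 7 cut(3, 0): punch at orig (31,6); cuts so far [(29, 6), (31, 6)]; region rows[28,32) x cols[6,8) = 4x2
Unfold 1 (reflect across h@28): 4 holes -> [(24, 6), (26, 6), (29, 6), (31, 6)]
Unfold 2 (reflect across h@24): 8 holes -> [(16, 6), (18, 6), (21, 6), (23, 6), (24, 6), (26, 6), (29, 6), (31, 6)]
Unfold 3 (reflect across h@16): 16 holes -> [(0, 6), (2, 6), (5, 6), (7, 6), (8, 6), (10, 6), (13, 6), (15, 6), (16, 6), (18, 6), (21, 6), (23, 6), (24, 6), (26, 6), (29, 6), (31, 6)]
Unfold 4 (reflect across v@6): 32 holes -> [(0, 5), (0, 6), (2, 5), (2, 6), (5, 5), (5, 6), (7, 5), (7, 6), (8, 5), (8, 6), (10, 5), (10, 6), (13, 5), (13, 6), (15, 5), (15, 6), (16, 5), (16, 6), (18, 5), (18, 6), (21, 5), (21, 6), (23, 5), (23, 6), (24, 5), (24, 6), (26, 5), (26, 6), (29, 5), (29, 6), (31, 5), (31, 6)]
Unfold 5 (reflect across v@4): 64 holes -> [(0, 1), (0, 2), (0, 5), (0, 6), (2, 1), (2, 2), (2, 5), (2, 6), (5, 1), (5, 2), (5, 5), (5, 6), (7, 1), (7, 2), (7, 5), (7, 6), (8, 1), (8, 2), (8, 5), (8, 6), (10, 1), (10, 2), (10, 5), (10, 6), (13, 1), (13, 2), (13, 5), (13, 6), (15, 1), (15, 2), (15, 5), (15, 6), (16, 1), (16, 2), (16, 5), (16, 6), (18, 1), (18, 2), (18, 5), (18, 6), (21, 1), (21, 2), (21, 5), (21, 6), (23, 1), (23, 2), (23, 5), (23, 6), (24, 1), (24, 2), (24, 5), (24, 6), (26, 1), (26, 2), (26, 5), (26, 6), (29, 1), (29, 2), (29, 5), (29, 6), (31, 1), (31, 2), (31, 5), (31, 6)]
Holes: [(0, 1), (0, 2), (0, 5), (0, 6), (2, 1), (2, 2), (2, 5), (2, 6), (5, 1), (5, 2), (5, 5), (5, 6), (7, 1), (7, 2), (7, 5), (7, 6), (8, 1), (8, 2), (8, 5), (8, 6), (10, 1), (10, 2), (10, 5), (10, 6), (13, 1), (13, 2), (13, 5), (13, 6), (15, 1), (15, 2), (15, 5), (15, 6), (16, 1), (16, 2), (16, 5), (16, 6), (18, 1), (18, 2), (18, 5), (18, 6), (21, 1), (21, 2), (21, 5), (21, 6), (23, 1), (23, 2), (23, 5), (23, 6), (24, 1), (24, 2), (24, 5), (24, 6), (26, 1), (26, 2), (26, 5), (26, 6), (29, 1), (29, 2), (29, 5), (29, 6), (31, 1), (31, 2), (31, 5), (31, 6)]

Answer: yes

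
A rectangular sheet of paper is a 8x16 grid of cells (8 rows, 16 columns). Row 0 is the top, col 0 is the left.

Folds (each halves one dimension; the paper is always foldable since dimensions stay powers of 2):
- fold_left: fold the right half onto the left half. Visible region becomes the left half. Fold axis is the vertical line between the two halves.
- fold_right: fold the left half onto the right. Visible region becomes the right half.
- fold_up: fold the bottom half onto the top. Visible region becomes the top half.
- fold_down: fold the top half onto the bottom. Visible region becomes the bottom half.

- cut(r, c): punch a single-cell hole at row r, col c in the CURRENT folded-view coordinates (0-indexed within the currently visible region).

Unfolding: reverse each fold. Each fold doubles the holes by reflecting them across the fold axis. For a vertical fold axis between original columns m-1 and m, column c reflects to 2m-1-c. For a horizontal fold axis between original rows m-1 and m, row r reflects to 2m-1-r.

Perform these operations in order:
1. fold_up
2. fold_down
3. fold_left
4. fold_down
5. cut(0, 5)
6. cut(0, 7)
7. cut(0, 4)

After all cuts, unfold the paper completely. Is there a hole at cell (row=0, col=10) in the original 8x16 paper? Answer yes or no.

Answer: yes

Derivation:
Op 1 fold_up: fold axis h@4; visible region now rows[0,4) x cols[0,16) = 4x16
Op 2 fold_down: fold axis h@2; visible region now rows[2,4) x cols[0,16) = 2x16
Op 3 fold_left: fold axis v@8; visible region now rows[2,4) x cols[0,8) = 2x8
Op 4 fold_down: fold axis h@3; visible region now rows[3,4) x cols[0,8) = 1x8
Op 5 cut(0, 5): punch at orig (3,5); cuts so far [(3, 5)]; region rows[3,4) x cols[0,8) = 1x8
Op 6 cut(0, 7): punch at orig (3,7); cuts so far [(3, 5), (3, 7)]; region rows[3,4) x cols[0,8) = 1x8
Op 7 cut(0, 4): punch at orig (3,4); cuts so far [(3, 4), (3, 5), (3, 7)]; region rows[3,4) x cols[0,8) = 1x8
Unfold 1 (reflect across h@3): 6 holes -> [(2, 4), (2, 5), (2, 7), (3, 4), (3, 5), (3, 7)]
Unfold 2 (reflect across v@8): 12 holes -> [(2, 4), (2, 5), (2, 7), (2, 8), (2, 10), (2, 11), (3, 4), (3, 5), (3, 7), (3, 8), (3, 10), (3, 11)]
Unfold 3 (reflect across h@2): 24 holes -> [(0, 4), (0, 5), (0, 7), (0, 8), (0, 10), (0, 11), (1, 4), (1, 5), (1, 7), (1, 8), (1, 10), (1, 11), (2, 4), (2, 5), (2, 7), (2, 8), (2, 10), (2, 11), (3, 4), (3, 5), (3, 7), (3, 8), (3, 10), (3, 11)]
Unfold 4 (reflect across h@4): 48 holes -> [(0, 4), (0, 5), (0, 7), (0, 8), (0, 10), (0, 11), (1, 4), (1, 5), (1, 7), (1, 8), (1, 10), (1, 11), (2, 4), (2, 5), (2, 7), (2, 8), (2, 10), (2, 11), (3, 4), (3, 5), (3, 7), (3, 8), (3, 10), (3, 11), (4, 4), (4, 5), (4, 7), (4, 8), (4, 10), (4, 11), (5, 4), (5, 5), (5, 7), (5, 8), (5, 10), (5, 11), (6, 4), (6, 5), (6, 7), (6, 8), (6, 10), (6, 11), (7, 4), (7, 5), (7, 7), (7, 8), (7, 10), (7, 11)]
Holes: [(0, 4), (0, 5), (0, 7), (0, 8), (0, 10), (0, 11), (1, 4), (1, 5), (1, 7), (1, 8), (1, 10), (1, 11), (2, 4), (2, 5), (2, 7), (2, 8), (2, 10), (2, 11), (3, 4), (3, 5), (3, 7), (3, 8), (3, 10), (3, 11), (4, 4), (4, 5), (4, 7), (4, 8), (4, 10), (4, 11), (5, 4), (5, 5), (5, 7), (5, 8), (5, 10), (5, 11), (6, 4), (6, 5), (6, 7), (6, 8), (6, 10), (6, 11), (7, 4), (7, 5), (7, 7), (7, 8), (7, 10), (7, 11)]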